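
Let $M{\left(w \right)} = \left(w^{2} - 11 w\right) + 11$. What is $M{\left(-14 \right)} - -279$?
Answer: $640$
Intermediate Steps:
$M{\left(w \right)} = 11 + w^{2} - 11 w$
$M{\left(-14 \right)} - -279 = \left(11 + \left(-14\right)^{2} - -154\right) - -279 = \left(11 + 196 + 154\right) + 279 = 361 + 279 = 640$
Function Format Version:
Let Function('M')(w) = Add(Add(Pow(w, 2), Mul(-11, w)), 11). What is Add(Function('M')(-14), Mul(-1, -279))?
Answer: 640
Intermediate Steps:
Function('M')(w) = Add(11, Pow(w, 2), Mul(-11, w))
Add(Function('M')(-14), Mul(-1, -279)) = Add(Add(11, Pow(-14, 2), Mul(-11, -14)), Mul(-1, -279)) = Add(Add(11, 196, 154), 279) = Add(361, 279) = 640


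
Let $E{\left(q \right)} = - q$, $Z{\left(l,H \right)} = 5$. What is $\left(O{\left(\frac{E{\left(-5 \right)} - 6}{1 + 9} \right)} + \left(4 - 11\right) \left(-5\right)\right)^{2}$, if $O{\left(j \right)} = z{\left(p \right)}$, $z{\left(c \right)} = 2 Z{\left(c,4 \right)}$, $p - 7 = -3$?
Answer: $2025$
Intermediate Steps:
$p = 4$ ($p = 7 - 3 = 4$)
$z{\left(c \right)} = 10$ ($z{\left(c \right)} = 2 \cdot 5 = 10$)
$O{\left(j \right)} = 10$
$\left(O{\left(\frac{E{\left(-5 \right)} - 6}{1 + 9} \right)} + \left(4 - 11\right) \left(-5\right)\right)^{2} = \left(10 + \left(4 - 11\right) \left(-5\right)\right)^{2} = \left(10 - -35\right)^{2} = \left(10 + 35\right)^{2} = 45^{2} = 2025$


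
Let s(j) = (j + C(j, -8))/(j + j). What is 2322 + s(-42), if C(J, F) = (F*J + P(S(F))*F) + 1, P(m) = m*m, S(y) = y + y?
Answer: 196801/84 ≈ 2342.9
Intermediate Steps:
S(y) = 2*y
P(m) = m**2
C(J, F) = 1 + 4*F**3 + F*J (C(J, F) = (F*J + (2*F)**2*F) + 1 = (F*J + (4*F**2)*F) + 1 = (F*J + 4*F**3) + 1 = (4*F**3 + F*J) + 1 = 1 + 4*F**3 + F*J)
s(j) = (-2047 - 7*j)/(2*j) (s(j) = (j + (1 + 4*(-8)**3 - 8*j))/(j + j) = (j + (1 + 4*(-512) - 8*j))/((2*j)) = (j + (1 - 2048 - 8*j))*(1/(2*j)) = (j + (-2047 - 8*j))*(1/(2*j)) = (-2047 - 7*j)*(1/(2*j)) = (-2047 - 7*j)/(2*j))
2322 + s(-42) = 2322 + (1/2)*(-2047 - 7*(-42))/(-42) = 2322 + (1/2)*(-1/42)*(-2047 + 294) = 2322 + (1/2)*(-1/42)*(-1753) = 2322 + 1753/84 = 196801/84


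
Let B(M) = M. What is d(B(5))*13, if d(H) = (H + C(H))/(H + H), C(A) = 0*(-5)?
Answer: 13/2 ≈ 6.5000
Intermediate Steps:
C(A) = 0
d(H) = ½ (d(H) = (H + 0)/(H + H) = H/((2*H)) = H*(1/(2*H)) = ½)
d(B(5))*13 = (½)*13 = 13/2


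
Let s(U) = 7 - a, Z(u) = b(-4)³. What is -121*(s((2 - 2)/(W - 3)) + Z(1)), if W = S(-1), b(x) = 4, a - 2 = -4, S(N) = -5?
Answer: -8833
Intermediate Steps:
a = -2 (a = 2 - 4 = -2)
W = -5
Z(u) = 64 (Z(u) = 4³ = 64)
s(U) = 9 (s(U) = 7 - 1*(-2) = 7 + 2 = 9)
-121*(s((2 - 2)/(W - 3)) + Z(1)) = -121*(9 + 64) = -121*73 = -8833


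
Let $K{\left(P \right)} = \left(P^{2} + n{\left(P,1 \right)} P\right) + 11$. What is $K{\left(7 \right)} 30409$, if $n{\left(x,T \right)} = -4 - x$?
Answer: $-516953$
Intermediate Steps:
$K{\left(P \right)} = 11 + P^{2} + P \left(-4 - P\right)$ ($K{\left(P \right)} = \left(P^{2} + \left(-4 - P\right) P\right) + 11 = \left(P^{2} + P \left(-4 - P\right)\right) + 11 = 11 + P^{2} + P \left(-4 - P\right)$)
$K{\left(7 \right)} 30409 = \left(11 - 28\right) 30409 = \left(-17\right) 30409 = -516953$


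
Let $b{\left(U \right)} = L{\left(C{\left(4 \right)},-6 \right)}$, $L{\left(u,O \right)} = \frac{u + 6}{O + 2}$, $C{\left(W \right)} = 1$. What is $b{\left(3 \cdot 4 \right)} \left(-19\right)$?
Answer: $\frac{133}{4} \approx 33.25$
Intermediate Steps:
$L{\left(u,O \right)} = \frac{6 + u}{2 + O}$
$b{\left(U \right)} = - \frac{7}{4}$ ($b{\left(U \right)} = \frac{6 + 1}{2 - 6} = \frac{1}{-4} \cdot 7 = \left(- \frac{1}{4}\right) 7 = - \frac{7}{4}$)
$b{\left(3 \cdot 4 \right)} \left(-19\right) = \left(- \frac{7}{4}\right) \left(-19\right) = \frac{133}{4}$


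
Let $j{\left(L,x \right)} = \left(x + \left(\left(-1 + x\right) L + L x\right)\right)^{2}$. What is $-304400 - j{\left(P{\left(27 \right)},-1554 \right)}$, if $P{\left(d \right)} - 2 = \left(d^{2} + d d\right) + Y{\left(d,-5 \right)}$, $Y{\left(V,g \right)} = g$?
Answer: $-20476973776601$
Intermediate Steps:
$P{\left(d \right)} = -3 + 2 d^{2}$ ($P{\left(d \right)} = 2 - \left(5 - d^{2} - d d\right) = 2 + \left(\left(d^{2} + d^{2}\right) - 5\right) = 2 + \left(2 d^{2} - 5\right) = 2 + \left(-5 + 2 d^{2}\right) = -3 + 2 d^{2}$)
$j{\left(L,x \right)} = \left(x + L x + L \left(-1 + x\right)\right)^{2}$ ($j{\left(L,x \right)} = \left(x + \left(L \left(-1 + x\right) + L x\right)\right)^{2} = \left(x + \left(L x + L \left(-1 + x\right)\right)\right)^{2} = \left(x + L x + L \left(-1 + x\right)\right)^{2}$)
$-304400 - j{\left(P{\left(27 \right)},-1554 \right)} = -304400 - \left(-1554 - \left(-3 + 2 \cdot 27^{2}\right) + 2 \left(-3 + 2 \cdot 27^{2}\right) \left(-1554\right)\right)^{2} = -304400 - \left(-1554 - \left(-3 + 2 \cdot 729\right) + 2 \left(-3 + 2 \cdot 729\right) \left(-1554\right)\right)^{2} = -304400 - \left(-1554 - \left(-3 + 1458\right) + 2 \left(-3 + 1458\right) \left(-1554\right)\right)^{2} = -304400 - \left(-1554 - 1455 + 2 \cdot 1455 \left(-1554\right)\right)^{2} = -304400 - \left(-1554 - 1455 - 4522140\right)^{2} = -304400 - \left(-4525149\right)^{2} = -304400 - 20476973472201 = -20476973776601$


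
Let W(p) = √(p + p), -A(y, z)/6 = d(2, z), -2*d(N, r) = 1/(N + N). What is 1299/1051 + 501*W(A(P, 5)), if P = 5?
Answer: 1299/1051 + 501*√6/2 ≈ 614.83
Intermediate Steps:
d(N, r) = -1/(4*N) (d(N, r) = -1/(2*(N + N)) = -1/(2*N)/2 = -1/(4*N))
A(y, z) = ¾ (A(y, z) = -(-3)/(2*2) = -6*(-⅛) = ¾)
W(p) = √2*√p (W(p) = √(2*p) = √2*√p)
1299/1051 + 501*W(A(P, 5)) = 1299/1051 + 501*(√2*√(¾)) = 1299*(1/1051) + 501*(√2*(√3/2)) = 1299/1051 + 501*(√6/2) = 1299/1051 + 501*√6/2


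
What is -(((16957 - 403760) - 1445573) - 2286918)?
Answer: 4119294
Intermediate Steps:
-(((16957 - 403760) - 1445573) - 2286918) = -((-386803 - 1445573) - 2286918) = -(-1832376 - 2286918) = -1*(-4119294) = 4119294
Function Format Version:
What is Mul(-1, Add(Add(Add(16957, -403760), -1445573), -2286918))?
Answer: 4119294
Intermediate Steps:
Mul(-1, Add(Add(Add(16957, -403760), -1445573), -2286918)) = Mul(-1, Add(Add(-386803, -1445573), -2286918)) = Mul(-1, Add(-1832376, -2286918)) = Mul(-1, -4119294) = 4119294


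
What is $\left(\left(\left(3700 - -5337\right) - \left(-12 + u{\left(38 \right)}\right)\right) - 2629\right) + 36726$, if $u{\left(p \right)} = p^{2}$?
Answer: $41702$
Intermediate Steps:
$\left(\left(\left(3700 - -5337\right) - \left(-12 + u{\left(38 \right)}\right)\right) - 2629\right) + 36726 = \left(\left(\left(3700 - -5337\right) - 1432\right) - 2629\right) + 36726 = \left(\left(\left(3700 + 5337\right) + \left(12 - 1444\right)\right) - 2629\right) + 36726 = \left(\left(9037 + \left(12 - 1444\right)\right) - 2629\right) + 36726 = \left(\left(9037 - 1432\right) - 2629\right) + 36726 = \left(7605 - 2629\right) + 36726 = 4976 + 36726 = 41702$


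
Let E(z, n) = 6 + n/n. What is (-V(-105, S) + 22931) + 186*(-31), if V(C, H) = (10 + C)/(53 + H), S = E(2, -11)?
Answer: 205999/12 ≈ 17167.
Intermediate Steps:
E(z, n) = 7 (E(z, n) = 6 + 1 = 7)
S = 7
V(C, H) = (10 + C)/(53 + H)
(-V(-105, S) + 22931) + 186*(-31) = (-(10 - 105)/(53 + 7) + 22931) + 186*(-31) = (-(-95)/60 + 22931) - 5766 = (-1*(-19/12) + 22931) - 5766 = (19/12 + 22931) - 5766 = 275191/12 - 5766 = 205999/12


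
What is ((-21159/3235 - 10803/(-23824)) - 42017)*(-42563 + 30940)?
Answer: 37643947375394993/77070640 ≈ 4.8843e+8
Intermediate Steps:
((-21159/3235 - 10803/(-23824)) - 42017)*(-42563 + 30940) = ((-21159*1/3235 - 10803*(-1/23824)) - 42017)*(-11623) = ((-21159/3235 + 10803/23824) - 42017)*(-11623) = (-469144311/77070640 - 42017)*(-11623) = -3238746225191/77070640*(-11623) = 37643947375394993/77070640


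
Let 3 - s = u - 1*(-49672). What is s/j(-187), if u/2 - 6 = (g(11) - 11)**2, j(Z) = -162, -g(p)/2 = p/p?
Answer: 16673/54 ≈ 308.76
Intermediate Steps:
g(p) = -2 (g(p) = -2*p/p = -2*1 = -2)
u = 350 (u = 12 + 2*(-2 - 11)**2 = 12 + 2*(-13)**2 = 12 + 2*169 = 12 + 338 = 350)
s = -50019 (s = 3 - (350 - 1*(-49672)) = 3 - (350 + 49672) = 3 - 1*50022 = 3 - 50022 = -50019)
s/j(-187) = -50019/(-162) = -50019*(-1/162) = 16673/54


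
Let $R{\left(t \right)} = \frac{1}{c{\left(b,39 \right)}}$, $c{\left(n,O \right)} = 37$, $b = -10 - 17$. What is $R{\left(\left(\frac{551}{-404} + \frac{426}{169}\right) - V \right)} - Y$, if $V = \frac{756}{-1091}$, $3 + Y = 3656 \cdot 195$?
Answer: $- \frac{26377928}{37} \approx -7.1292 \cdot 10^{5}$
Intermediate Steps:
$b = -27$ ($b = -10 - 17 = -27$)
$Y = 712917$ ($Y = -3 + 3656 \cdot 195 = -3 + 712920 = 712917$)
$V = - \frac{756}{1091}$ ($V = 756 \left(- \frac{1}{1091}\right) = - \frac{756}{1091} \approx -0.69294$)
$R{\left(t \right)} = \frac{1}{37}$
$R{\left(\left(\frac{551}{-404} + \frac{426}{169}\right) - V \right)} - Y = \frac{1}{37} - 712917 = - \frac{26377928}{37}$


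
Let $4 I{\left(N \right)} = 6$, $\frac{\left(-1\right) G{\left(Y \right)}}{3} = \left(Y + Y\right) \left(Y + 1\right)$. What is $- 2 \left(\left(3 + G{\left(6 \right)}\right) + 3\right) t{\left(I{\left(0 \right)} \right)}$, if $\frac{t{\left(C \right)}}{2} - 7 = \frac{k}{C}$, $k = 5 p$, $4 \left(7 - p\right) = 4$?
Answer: $26568$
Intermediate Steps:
$p = 6$ ($p = 7 - 1 = 6$)
$G{\left(Y \right)} = - 6 Y \left(1 + Y\right)$ ($G{\left(Y \right)} = - 3 \left(Y + Y\right) \left(Y + 1\right) = - 3 \cdot 2 Y \left(1 + Y\right) = - 6 Y \left(1 + Y\right)$)
$I{\left(N \right)} = \frac{3}{2}$ ($I{\left(N \right)} = \frac{1}{4} \cdot 6 = \frac{3}{2}$)
$k = 30$ ($k = 5 \cdot 6 = 30$)
$t{\left(C \right)} = 14 + \frac{60}{C}$ ($t{\left(C \right)} = 14 + 2 \frac{30}{C} = 14 + \frac{60}{C}$)
$- 2 \left(\left(3 + G{\left(6 \right)}\right) + 3\right) t{\left(I{\left(0 \right)} \right)} = - 2 \left(\left(3 - 36 \left(1 + 6\right)\right) + 3\right) \left(14 + \frac{60}{\frac{3}{2}}\right) = - 2 \left(\left(3 - 36 \cdot 7\right) + 3\right) \left(14 + 60 \cdot \frac{2}{3}\right) = - 2 \left(\left(3 - 252\right) + 3\right) \left(14 + 40\right) = - 2 \left(-249 + 3\right) 54 = \left(-2\right) \left(-246\right) 54 = 492 \cdot 54 = 26568$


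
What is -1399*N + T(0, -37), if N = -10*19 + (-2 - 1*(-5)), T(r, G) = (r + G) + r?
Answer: 261576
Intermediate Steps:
T(r, G) = G + 2*r (T(r, G) = (G + r) + r = G + 2*r)
N = -187 (N = -190 + (-2 + 5) = -190 + 3 = -187)
-1399*N + T(0, -37) = -1399*(-187) + (-37 + 2*0) = 261613 + (-37 + 0) = 261613 - 37 = 261576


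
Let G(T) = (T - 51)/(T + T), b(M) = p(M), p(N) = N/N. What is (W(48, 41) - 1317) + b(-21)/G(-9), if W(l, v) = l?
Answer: -12687/10 ≈ -1268.7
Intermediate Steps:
p(N) = 1
b(M) = 1
G(T) = (-51 + T)/(2*T) (G(T) = (-51 + T)/((2*T)) = (-51 + T)*(1/(2*T)) = (-51 + T)/(2*T))
(W(48, 41) - 1317) + b(-21)/G(-9) = (48 - 1317) + 1/((½)*(-51 - 9)/(-9)) = -1269 + 1/((½)*(-⅑)*(-60)) = -1269 + 1/(10/3) = -1269 + 1*(3/10) = -1269 + 3/10 = -12687/10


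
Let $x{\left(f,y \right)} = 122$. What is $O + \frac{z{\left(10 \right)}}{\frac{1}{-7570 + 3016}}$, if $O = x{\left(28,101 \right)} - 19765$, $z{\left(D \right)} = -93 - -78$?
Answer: $48667$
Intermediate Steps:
$z{\left(D \right)} = -15$ ($z{\left(D \right)} = -93 + 78 = -15$)
$O = -19643$ ($O = 122 - 19765 = -19643$)
$O + \frac{z{\left(10 \right)}}{\frac{1}{-7570 + 3016}} = -19643 - \frac{15}{\frac{1}{-7570 + 3016}} = -19643 - \frac{15}{\frac{1}{-4554}} = -19643 - \frac{15}{- \frac{1}{4554}} = -19643 - -68310 = -19643 + 68310 = 48667$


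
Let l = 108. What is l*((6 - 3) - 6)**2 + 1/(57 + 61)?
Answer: 114697/118 ≈ 972.01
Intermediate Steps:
l*((6 - 3) - 6)**2 + 1/(57 + 61) = 108*((6 - 3) - 6)**2 + 1/(57 + 61) = 108*(3 - 6)**2 + 1/118 = 108*(-3)**2 + 1/118 = 108*9 + 1/118 = 972 + 1/118 = 114697/118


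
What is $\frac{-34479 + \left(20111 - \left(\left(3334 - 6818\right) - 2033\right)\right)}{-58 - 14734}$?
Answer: $\frac{8851}{14792} \approx 0.59836$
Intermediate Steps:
$\frac{-34479 + \left(20111 - \left(\left(3334 - 6818\right) - 2033\right)\right)}{-58 - 14734} = \frac{-34479 + \left(20111 - \left(-3484 - 2033\right)\right)}{-14792} = \left(-34479 + \left(20111 - -5517\right)\right) \left(- \frac{1}{14792}\right) = \left(-34479 + \left(20111 + 5517\right)\right) \left(- \frac{1}{14792}\right) = \left(-34479 + 25628\right) \left(- \frac{1}{14792}\right) = \left(-8851\right) \left(- \frac{1}{14792}\right) = \frac{8851}{14792}$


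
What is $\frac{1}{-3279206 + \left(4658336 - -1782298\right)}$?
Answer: $\frac{1}{3161428} \approx 3.1631 \cdot 10^{-7}$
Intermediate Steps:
$\frac{1}{-3279206 + \left(4658336 - -1782298\right)} = \frac{1}{-3279206 + \left(4658336 + 1782298\right)} = \frac{1}{-3279206 + 6440634} = \frac{1}{3161428}$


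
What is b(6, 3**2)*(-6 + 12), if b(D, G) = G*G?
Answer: 486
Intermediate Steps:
b(D, G) = G**2
b(6, 3**2)*(-6 + 12) = (3**2)**2*(-6 + 12) = 9**2*6 = 81*6 = 486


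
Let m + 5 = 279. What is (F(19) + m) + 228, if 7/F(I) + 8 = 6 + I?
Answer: 8541/17 ≈ 502.41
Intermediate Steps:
m = 274 (m = -5 + 279 = 274)
F(I) = 7/(-2 + I) (F(I) = 7/(-8 + (6 + I)) = 7/(-2 + I))
(F(19) + m) + 228 = (7/(-2 + 19) + 274) + 228 = (7/17 + 274) + 228 = 4665/17 + 228 = 8541/17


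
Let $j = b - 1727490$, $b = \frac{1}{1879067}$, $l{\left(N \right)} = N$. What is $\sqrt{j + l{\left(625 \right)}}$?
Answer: $\frac{i \sqrt{6097375178645907918}}{1879067} \approx 1314.1 i$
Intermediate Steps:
$b = \frac{1}{1879067} \approx 5.3218 \cdot 10^{-7}$
$j = - \frac{3246069451829}{1879067}$ ($j = \frac{1}{1879067} - 1727490 = - \frac{3246069451829}{1879067} \approx -1.7275 \cdot 10^{6}$)
$\sqrt{j + l{\left(625 \right)}} = \sqrt{- \frac{3246069451829}{1879067} + 625} = \sqrt{- \frac{3244895034954}{1879067}} = \frac{i \sqrt{6097375178645907918}}{1879067}$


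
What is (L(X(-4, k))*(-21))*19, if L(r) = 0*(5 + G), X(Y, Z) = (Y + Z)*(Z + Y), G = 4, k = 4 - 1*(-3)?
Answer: 0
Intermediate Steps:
k = 7 (k = 4 + 3 = 7)
X(Y, Z) = (Y + Z)² (X(Y, Z) = (Y + Z)*(Y + Z) = (Y + Z)²)
L(r) = 0 (L(r) = 0*(5 + 4) = 0*9 = 0)
(L(X(-4, k))*(-21))*19 = (0*(-21))*19 = 0*19 = 0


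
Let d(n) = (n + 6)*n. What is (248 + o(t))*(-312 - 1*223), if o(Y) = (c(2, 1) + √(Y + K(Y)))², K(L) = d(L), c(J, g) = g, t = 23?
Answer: -502365 - 1070*√690 ≈ -5.3047e+5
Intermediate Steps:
d(n) = n*(6 + n) (d(n) = (6 + n)*n = n*(6 + n))
K(L) = L*(6 + L)
o(Y) = (1 + √(Y + Y*(6 + Y)))²
(248 + o(t))*(-312 - 1*223) = (248 + (1 + √(23*(7 + 23)))²)*(-312 - 1*223) = (248 + (1 + √(23*30))²)*(-312 - 223) = (248 + (1 + √690)²)*(-535) = -132680 - 535*(1 + √690)²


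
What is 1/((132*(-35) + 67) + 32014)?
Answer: 1/27461 ≈ 3.6415e-5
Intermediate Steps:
1/((132*(-35) + 67) + 32014) = 1/((-4620 + 67) + 32014) = 1/(-4553 + 32014) = 1/27461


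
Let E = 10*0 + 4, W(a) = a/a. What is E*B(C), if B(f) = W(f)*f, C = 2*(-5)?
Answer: -40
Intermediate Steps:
W(a) = 1
C = -10
B(f) = f (B(f) = 1*f = f)
E = 4 (E = 0 + 4 = 4)
E*B(C) = 4*(-10) = -40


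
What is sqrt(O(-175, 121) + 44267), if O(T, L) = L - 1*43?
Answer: 7*sqrt(905) ≈ 210.58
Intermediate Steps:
O(T, L) = -43 + L (O(T, L) = L - 43 = -43 + L)
sqrt(O(-175, 121) + 44267) = sqrt((-43 + 121) + 44267) = sqrt(78 + 44267) = sqrt(44345) = 7*sqrt(905)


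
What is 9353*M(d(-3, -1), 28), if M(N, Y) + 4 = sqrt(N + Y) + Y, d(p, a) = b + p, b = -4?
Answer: 224472 + 9353*sqrt(21) ≈ 2.6733e+5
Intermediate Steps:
d(p, a) = -4 + p
M(N, Y) = -4 + Y + sqrt(N + Y) (M(N, Y) = -4 + (sqrt(N + Y) + Y) = -4 + (Y + sqrt(N + Y)) = -4 + Y + sqrt(N + Y))
9353*M(d(-3, -1), 28) = 9353*(-4 + 28 + sqrt((-4 - 3) + 28)) = 9353*(-4 + 28 + sqrt(-7 + 28)) = 9353*(-4 + 28 + sqrt(21)) = 9353*(24 + sqrt(21)) = 224472 + 9353*sqrt(21)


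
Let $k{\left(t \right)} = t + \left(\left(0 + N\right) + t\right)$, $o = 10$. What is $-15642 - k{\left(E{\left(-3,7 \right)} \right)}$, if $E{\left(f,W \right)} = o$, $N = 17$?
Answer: $-15679$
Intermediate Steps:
$E{\left(f,W \right)} = 10$
$k{\left(t \right)} = 17 + 2 t$ ($k{\left(t \right)} = t + \left(\left(0 + 17\right) + t\right) = t + \left(17 + t\right) = 17 + 2 t$)
$-15642 - k{\left(E{\left(-3,7 \right)} \right)} = -15642 - \left(17 + 2 \cdot 10\right) = -15642 - \left(17 + 20\right) = -15642 - 37 = -15679$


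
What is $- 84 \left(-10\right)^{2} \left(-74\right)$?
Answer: $621600$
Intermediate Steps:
$- 84 \left(-10\right)^{2} \left(-74\right) = \left(-84\right) 100 \left(-74\right) = \left(-8400\right) \left(-74\right) = 621600$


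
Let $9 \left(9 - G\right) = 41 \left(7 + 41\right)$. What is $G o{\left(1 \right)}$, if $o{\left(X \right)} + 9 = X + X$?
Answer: $\frac{4403}{3} \approx 1467.7$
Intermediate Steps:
$o{\left(X \right)} = -9 + 2 X$ ($o{\left(X \right)} = -9 + \left(X + X\right) = -9 + 2 X$)
$G = - \frac{629}{3}$ ($G = 9 - \frac{41 \left(7 + 41\right)}{9} = 9 - \frac{41 \cdot 48}{9} = 9 - \frac{656}{3} = - \frac{629}{3} \approx -209.67$)
$G o{\left(1 \right)} = - \frac{629 \left(-9 + 2 \cdot 1\right)}{3} = - \frac{629 \left(-9 + 2\right)}{3} = \left(- \frac{629}{3}\right) \left(-7\right) = \frac{4403}{3}$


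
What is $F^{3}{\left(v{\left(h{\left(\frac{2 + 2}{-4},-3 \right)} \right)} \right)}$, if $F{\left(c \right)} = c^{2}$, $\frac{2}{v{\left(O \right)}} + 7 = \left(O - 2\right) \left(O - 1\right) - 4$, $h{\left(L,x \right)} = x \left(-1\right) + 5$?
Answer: $\frac{64}{887503681} \approx 7.2112 \cdot 10^{-8}$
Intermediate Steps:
$h{\left(L,x \right)} = 5 - x$ ($h{\left(L,x \right)} = - x + 5 = 5 - x$)
$v{\left(O \right)} = \frac{2}{-11 + \left(-1 + O\right) \left(-2 + O\right)}$ ($v{\left(O \right)} = \frac{2}{-7 + \left(\left(O - 2\right) \left(O - 1\right) - 4\right)} = \frac{2}{-7 + \left(\left(-2 + O\right) \left(-1 + O\right) - 4\right)} = \frac{2}{-7 + \left(\left(-1 + O\right) \left(-2 + O\right) - 4\right)} = \frac{2}{-7 + \left(-4 + \left(-1 + O\right) \left(-2 + O\right)\right)} = \frac{2}{-11 + \left(-1 + O\right) \left(-2 + O\right)}$)
$F^{3}{\left(v{\left(h{\left(\frac{2 + 2}{-4},-3 \right)} \right)} \right)} = \left(\left(\frac{2}{-9 + \left(5 - -3\right)^{2} - 3 \left(5 - -3\right)}\right)^{2}\right)^{3} = \left(\left(\frac{2}{-9 + \left(5 + 3\right)^{2} - 3 \left(5 + 3\right)}\right)^{2}\right)^{3} = \left(\left(\frac{2}{-9 + 8^{2} - 24}\right)^{2}\right)^{3} = \left(\left(\frac{2}{-9 + 64 - 24}\right)^{2}\right)^{3} = \left(\left(\frac{2}{31}\right)^{2}\right)^{3} = \left(\frac{4}{961}\right)^{3} = \frac{64}{887503681}$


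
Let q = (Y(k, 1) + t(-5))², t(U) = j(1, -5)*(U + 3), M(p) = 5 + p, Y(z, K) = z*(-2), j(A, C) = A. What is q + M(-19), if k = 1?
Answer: 2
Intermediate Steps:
Y(z, K) = -2*z
t(U) = 3 + U (t(U) = 1*(U + 3) = 1*(3 + U) = 3 + U)
q = 16 (q = (-2*1 + (3 - 5))² = (-2 - 2)² = (-4)² = 16)
q + M(-19) = 16 + (5 - 19) = 16 - 14 = 2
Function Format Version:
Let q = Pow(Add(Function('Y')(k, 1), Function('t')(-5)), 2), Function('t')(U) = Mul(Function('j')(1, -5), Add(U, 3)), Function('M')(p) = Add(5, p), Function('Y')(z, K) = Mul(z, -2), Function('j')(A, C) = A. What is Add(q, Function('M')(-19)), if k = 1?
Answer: 2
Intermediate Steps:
Function('Y')(z, K) = Mul(-2, z)
Function('t')(U) = Add(3, U) (Function('t')(U) = Mul(1, Add(U, 3)) = Mul(1, Add(3, U)) = Add(3, U))
q = 16 (q = Pow(Add(Mul(-2, 1), Add(3, -5)), 2) = Pow(Add(-2, -2), 2) = Pow(-4, 2) = 16)
Add(q, Function('M')(-19)) = Add(16, Add(5, -19)) = Add(16, -14) = 2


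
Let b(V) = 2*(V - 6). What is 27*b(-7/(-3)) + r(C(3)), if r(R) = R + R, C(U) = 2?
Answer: -194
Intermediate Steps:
b(V) = -12 + 2*V (b(V) = 2*(-6 + V) = -12 + 2*V)
r(R) = 2*R
27*b(-7/(-3)) + r(C(3)) = 27*(-12 + 2*(-7/(-3))) + 2*2 = 27*(-12 + 2*(-7*(-⅓))) + 4 = 27*(-12 + 2*(7/3)) + 4 = 27*(-12 + 14/3) + 4 = 27*(-22/3) + 4 = -198 + 4 = -194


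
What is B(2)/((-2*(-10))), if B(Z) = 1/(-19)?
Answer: -1/380 ≈ -0.0026316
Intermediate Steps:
B(Z) = -1/19
B(2)/((-2*(-10))) = -1/(19*((-2*(-10)))) = -1/19/20 = -1/19*1/20 = -1/380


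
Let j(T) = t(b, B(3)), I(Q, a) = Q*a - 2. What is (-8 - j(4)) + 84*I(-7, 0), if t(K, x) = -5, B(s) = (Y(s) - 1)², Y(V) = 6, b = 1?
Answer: -171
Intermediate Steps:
B(s) = 25 (B(s) = (6 - 1)² = 5² = 25)
I(Q, a) = -2 + Q*a
j(T) = -5
(-8 - j(4)) + 84*I(-7, 0) = (-8 - 1*(-5)) + 84*(-2 - 7*0) = (-8 + 5) + 84*(-2 + 0) = -3 + 84*(-2) = -3 - 168 = -171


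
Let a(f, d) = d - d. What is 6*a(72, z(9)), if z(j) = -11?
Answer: 0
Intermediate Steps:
a(f, d) = 0
6*a(72, z(9)) = 6*0 = 0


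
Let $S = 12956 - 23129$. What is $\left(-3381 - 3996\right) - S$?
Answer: $2796$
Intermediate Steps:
$S = -10173$
$\left(-3381 - 3996\right) - S = \left(-3381 - 3996\right) - -10173 = -7377 + 10173 = 2796$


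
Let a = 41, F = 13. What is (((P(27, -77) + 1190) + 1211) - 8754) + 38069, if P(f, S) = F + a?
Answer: 31770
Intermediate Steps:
P(f, S) = 54 (P(f, S) = 13 + 41 = 54)
(((P(27, -77) + 1190) + 1211) - 8754) + 38069 = (((54 + 1190) + 1211) - 8754) + 38069 = ((1244 + 1211) - 8754) + 38069 = (2455 - 8754) + 38069 = -6299 + 38069 = 31770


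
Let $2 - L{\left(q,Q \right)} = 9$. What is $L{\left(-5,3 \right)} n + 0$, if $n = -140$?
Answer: $980$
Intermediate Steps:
$L{\left(q,Q \right)} = -7$ ($L{\left(q,Q \right)} = 2 - 9 = -7$)
$L{\left(-5,3 \right)} n + 0 = \left(-7\right) \left(-140\right) + 0 = 980 + 0 = 980$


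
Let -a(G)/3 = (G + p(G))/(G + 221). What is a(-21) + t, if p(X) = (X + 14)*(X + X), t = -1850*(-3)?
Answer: 1109181/200 ≈ 5545.9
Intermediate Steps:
t = 5550
p(X) = 2*X*(14 + X) (p(X) = (14 + X)*(2*X) = 2*X*(14 + X))
a(G) = -3*(G + 2*G*(14 + G))/(221 + G) (a(G) = -3*(G + 2*G*(14 + G))/(G + 221) = -3*(G + 2*G*(14 + G))/(221 + G))
a(-21) + t = 3*(-21)*(-29 - 2*(-21))/(221 - 21) + 5550 = 3*(-21)*(-29 + 42)/200 + 5550 = 3*(-21)*(1/200)*13 + 5550 = -819/200 + 5550 = 1109181/200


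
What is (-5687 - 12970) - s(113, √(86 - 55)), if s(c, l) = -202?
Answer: -18455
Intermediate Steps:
(-5687 - 12970) - s(113, √(86 - 55)) = (-5687 - 12970) - 1*(-202) = -18657 + 202 = -18455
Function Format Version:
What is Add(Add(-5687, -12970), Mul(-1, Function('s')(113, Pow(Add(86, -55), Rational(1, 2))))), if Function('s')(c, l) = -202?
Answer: -18455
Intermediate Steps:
Add(Add(-5687, -12970), Mul(-1, Function('s')(113, Pow(Add(86, -55), Rational(1, 2))))) = Add(Add(-5687, -12970), Mul(-1, -202)) = Add(-18657, 202) = -18455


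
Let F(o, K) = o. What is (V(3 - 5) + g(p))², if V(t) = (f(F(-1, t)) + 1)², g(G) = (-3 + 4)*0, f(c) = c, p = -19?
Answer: 0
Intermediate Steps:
g(G) = 0 (g(G) = 1*0 = 0)
V(t) = 0 (V(t) = (-1 + 1)² = 0² = 0)
(V(3 - 5) + g(p))² = (0 + 0)² = 0² = 0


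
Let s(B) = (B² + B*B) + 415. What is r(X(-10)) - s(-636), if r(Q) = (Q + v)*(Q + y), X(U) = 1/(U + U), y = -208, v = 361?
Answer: -353801059/400 ≈ -8.8450e+5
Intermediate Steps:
X(U) = 1/(2*U)
s(B) = 415 + 2*B² (s(B) = (B² + B²) + 415 = 2*B² + 415 = 415 + 2*B²)
r(Q) = (-208 + Q)*(361 + Q) (r(Q) = (Q + 361)*(Q - 208) = (361 + Q)*(-208 + Q) = (-208 + Q)*(361 + Q))
r(X(-10)) - s(-636) = (-75088 + ((½)/(-10))² + 153*((½)/(-10))) - (415 + 2*(-636)²) = (-75088 + ((½)*(-⅒))² + 153*((½)*(-⅒))) - (415 + 2*404496) = (-75088 + (-1/20)² + 153*(-1/20)) - (415 + 808992) = (-75088 + 1/400 - 153/20) - 1*809407 = -30038259/400 - 809407 = -353801059/400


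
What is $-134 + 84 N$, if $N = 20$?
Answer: $1546$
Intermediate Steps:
$-134 + 84 N = -134 + 84 \cdot 20 = -134 + 1680 = 1546$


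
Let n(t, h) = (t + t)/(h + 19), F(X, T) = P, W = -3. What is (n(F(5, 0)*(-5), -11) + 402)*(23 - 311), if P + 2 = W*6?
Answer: -122976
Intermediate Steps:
P = -20 (P = -2 - 3*6 = -2 - 18 = -20)
F(X, T) = -20
n(t, h) = 2*t/(19 + h) (n(t, h) = (2*t)/(19 + h) = 2*t/(19 + h))
(n(F(5, 0)*(-5), -11) + 402)*(23 - 311) = (2*(-20*(-5))/(19 - 11) + 402)*(23 - 311) = (2*100/8 + 402)*(-288) = (2*100*(⅛) + 402)*(-288) = (25 + 402)*(-288) = 427*(-288) = -122976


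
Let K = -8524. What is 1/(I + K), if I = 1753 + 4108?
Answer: -1/2663 ≈ -0.00037552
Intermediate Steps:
I = 5861
1/(I + K) = 1/(5861 - 8524) = 1/(-2663) = -1/2663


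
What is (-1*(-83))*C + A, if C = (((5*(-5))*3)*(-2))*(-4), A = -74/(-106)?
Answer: -2639363/53 ≈ -49799.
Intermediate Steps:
A = 37/53 (A = -74*(-1/106) = 37/53 ≈ 0.69811)
C = -600 (C = (-25*3*(-2))*(-4) = -75*(-2)*(-4) = 150*(-4) = -600)
(-1*(-83))*C + A = -1*(-83)*(-600) + 37/53 = 83*(-600) + 37/53 = -49800 + 37/53 = -2639363/53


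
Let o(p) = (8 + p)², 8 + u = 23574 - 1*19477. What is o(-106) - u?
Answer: 5515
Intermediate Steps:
u = 4089 (u = -8 + (23574 - 1*19477) = -8 + (23574 - 19477) = -8 + 4097 = 4089)
o(-106) - u = (8 - 106)² - 1*4089 = (-98)² - 4089 = 9604 - 4089 = 5515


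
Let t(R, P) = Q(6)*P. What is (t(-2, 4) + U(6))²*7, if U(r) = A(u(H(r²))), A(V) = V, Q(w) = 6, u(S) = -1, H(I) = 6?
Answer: 3703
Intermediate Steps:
U(r) = -1
t(R, P) = 6*P
(t(-2, 4) + U(6))²*7 = (6*4 - 1)²*7 = (24 - 1)²*7 = 23²*7 = 529*7 = 3703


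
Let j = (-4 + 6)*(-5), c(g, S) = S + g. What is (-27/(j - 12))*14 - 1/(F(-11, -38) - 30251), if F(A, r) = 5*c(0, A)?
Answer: 5727845/333366 ≈ 17.182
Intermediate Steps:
F(A, r) = 5*A (F(A, r) = 5*(A + 0) = 5*A)
j = -10 (j = 2*(-5) = -10)
(-27/(j - 12))*14 - 1/(F(-11, -38) - 30251) = (-27/(-10 - 12))*14 - 1/(5*(-11) - 30251) = (-27/(-22))*14 - 1/(-55 - 30251) = -1/22*(-27)*14 - 1/(-30306) = (27/22)*14 - 1*(-1/30306) = 189/11 + 1/30306 = 5727845/333366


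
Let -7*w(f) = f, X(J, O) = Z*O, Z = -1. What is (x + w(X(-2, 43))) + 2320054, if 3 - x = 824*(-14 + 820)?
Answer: 11591434/7 ≈ 1.6559e+6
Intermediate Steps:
x = -664141 (x = 3 - 824*(-14 + 820) = 3 - 824*806 = 3 - 1*664144 = 3 - 664144 = -664141)
X(J, O) = -O
w(f) = -f/7
(x + w(X(-2, 43))) + 2320054 = (-664141 - (-1)*43/7) + 2320054 = (-664141 - ⅐*(-43)) + 2320054 = (-664141 + 43/7) + 2320054 = -4648944/7 + 2320054 = 11591434/7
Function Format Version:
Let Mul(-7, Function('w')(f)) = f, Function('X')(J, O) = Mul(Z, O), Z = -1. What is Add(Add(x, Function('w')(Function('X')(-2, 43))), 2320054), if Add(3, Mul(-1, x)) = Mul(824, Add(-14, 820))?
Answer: Rational(11591434, 7) ≈ 1.6559e+6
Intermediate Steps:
x = -664141 (x = Add(3, Mul(-1, Mul(824, Add(-14, 820)))) = Add(3, Mul(-1, Mul(824, 806))) = Add(3, Mul(-1, 664144)) = Add(3, -664144) = -664141)
Function('X')(J, O) = Mul(-1, O)
Function('w')(f) = Mul(Rational(-1, 7), f)
Add(Add(x, Function('w')(Function('X')(-2, 43))), 2320054) = Add(Add(-664141, Mul(Rational(-1, 7), Mul(-1, 43))), 2320054) = Add(Add(-664141, Mul(Rational(-1, 7), -43)), 2320054) = Add(Add(-664141, Rational(43, 7)), 2320054) = Add(Rational(-4648944, 7), 2320054) = Rational(11591434, 7)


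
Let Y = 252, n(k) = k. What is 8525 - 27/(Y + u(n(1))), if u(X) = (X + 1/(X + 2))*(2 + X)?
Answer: 2182373/256 ≈ 8524.9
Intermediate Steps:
u(X) = (2 + X)*(X + 1/(2 + X)) (u(X) = (X + 1/(2 + X))*(2 + X) = (2 + X)*(X + 1/(2 + X)))
8525 - 27/(Y + u(n(1))) = 8525 - 27/(252 + (1 + 1**2 + 2*1)) = 8525 - 27/(252 + (1 + 1 + 2)) = 8525 - 27/(252 + 4) = 8525 - 27/256 = 2182373/256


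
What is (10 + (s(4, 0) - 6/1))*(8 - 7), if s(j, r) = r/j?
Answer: 4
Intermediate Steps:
(10 + (s(4, 0) - 6/1))*(8 - 7) = (10 + (0/4 - 6/1))*(8 - 7) = (10 + (0*(1/4) - 6*1))*1 = (10 + (0 - 6))*1 = (10 - 6)*1 = 4*1 = 4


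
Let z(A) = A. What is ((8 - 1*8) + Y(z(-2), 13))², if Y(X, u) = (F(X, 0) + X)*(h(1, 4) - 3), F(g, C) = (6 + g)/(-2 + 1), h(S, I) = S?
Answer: 144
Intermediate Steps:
F(g, C) = -6 - g (F(g, C) = (6 + g)/(-1) = (6 + g)*(-1) = -6 - g)
Y(X, u) = 12 (Y(X, u) = ((-6 - X) + X)*(1 - 3) = -6*(-2) = 12)
((8 - 1*8) + Y(z(-2), 13))² = ((8 - 1*8) + 12)² = ((8 - 8) + 12)² = (0 + 12)² = 12² = 144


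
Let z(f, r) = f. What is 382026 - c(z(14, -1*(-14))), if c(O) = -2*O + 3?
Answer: 382051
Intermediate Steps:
c(O) = 3 - 2*O
382026 - c(z(14, -1*(-14))) = 382026 - (3 - 2*14) = 382026 - (3 - 28) = 382026 - 1*(-25) = 382026 + 25 = 382051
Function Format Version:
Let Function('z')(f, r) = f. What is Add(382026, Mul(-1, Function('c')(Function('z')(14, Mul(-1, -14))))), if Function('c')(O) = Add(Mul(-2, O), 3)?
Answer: 382051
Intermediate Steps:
Function('c')(O) = Add(3, Mul(-2, O))
Add(382026, Mul(-1, Function('c')(Function('z')(14, Mul(-1, -14))))) = Add(382026, Mul(-1, Add(3, Mul(-2, 14)))) = Add(382026, Mul(-1, Add(3, -28))) = Add(382026, Mul(-1, -25)) = Add(382026, 25) = 382051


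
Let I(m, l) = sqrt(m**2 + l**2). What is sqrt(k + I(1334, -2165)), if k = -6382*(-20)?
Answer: sqrt(127640 + sqrt(6466781)) ≈ 360.81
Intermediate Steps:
k = 127640
I(m, l) = sqrt(l**2 + m**2)
sqrt(k + I(1334, -2165)) = sqrt(127640 + sqrt((-2165)**2 + 1334**2)) = sqrt(127640 + sqrt(4687225 + 1779556)) = sqrt(127640 + sqrt(6466781))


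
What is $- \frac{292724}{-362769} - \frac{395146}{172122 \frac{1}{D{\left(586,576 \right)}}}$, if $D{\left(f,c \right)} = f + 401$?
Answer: $- \frac{23572137947185}{10406754303} \approx -2265.1$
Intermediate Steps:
$D{\left(f,c \right)} = 401 + f$
$- \frac{292724}{-362769} - \frac{395146}{172122 \frac{1}{D{\left(586,576 \right)}}} = - \frac{292724}{-362769} - \frac{395146}{172122 \frac{1}{401 + 586}} = \left(-292724\right) \left(- \frac{1}{362769}\right) - \frac{395146}{172122 \cdot \frac{1}{987}} = \frac{292724}{362769} - \frac{395146}{172122 \cdot \frac{1}{987}} = \frac{292724}{362769} - \frac{395146}{\frac{57374}{329}} = \frac{292724}{362769} - \frac{65001517}{28687} = - \frac{23572137947185}{10406754303}$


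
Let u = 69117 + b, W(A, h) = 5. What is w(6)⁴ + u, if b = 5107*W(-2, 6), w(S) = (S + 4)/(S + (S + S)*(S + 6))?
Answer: 4791757501/50625 ≈ 94652.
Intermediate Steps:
w(S) = (4 + S)/(S + 2*S*(6 + S)) (w(S) = (4 + S)/(S + (2*S)*(6 + S)) = (4 + S)/(S + 2*S*(6 + S)))
b = 25535 (b = 5107*5 = 25535)
u = 94652 (u = 69117 + 25535 = 94652)
w(6)⁴ + u = ((4 + 6)/(6*(13 + 2*6)))⁴ + 94652 = ((⅙)*10/(13 + 12))⁴ + 94652 = ((⅙)*10/25)⁴ + 94652 = ((⅙)*(1/25)*10)⁴ + 94652 = (1/15)⁴ + 94652 = 1/50625 + 94652 = 4791757501/50625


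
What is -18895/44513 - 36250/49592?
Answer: -1275318545/1103744348 ≈ -1.1554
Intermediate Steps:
-18895/44513 - 36250/49592 = -18895*1/44513 - 36250*1/49592 = -18895/44513 - 18125/24796 = -1275318545/1103744348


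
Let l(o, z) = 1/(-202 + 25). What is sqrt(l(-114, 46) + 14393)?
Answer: 2*sqrt(112729530)/177 ≈ 119.97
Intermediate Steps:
l(o, z) = -1/177 (l(o, z) = 1/(-177) = -1/177)
sqrt(l(-114, 46) + 14393) = sqrt(-1/177 + 14393) = sqrt(2547560/177) = 2*sqrt(112729530)/177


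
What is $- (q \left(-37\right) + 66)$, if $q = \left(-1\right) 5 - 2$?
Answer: $-325$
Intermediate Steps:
$q = -7$ ($q = -5 + \left(-5 + 3\right) = -5 - 2 = -7$)
$- (q \left(-37\right) + 66) = - (\left(-7\right) \left(-37\right) + 66) = - (259 + 66) = \left(-1\right) 325 = -325$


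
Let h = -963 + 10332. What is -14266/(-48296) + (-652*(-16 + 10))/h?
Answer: 53765351/75414204 ≈ 0.71293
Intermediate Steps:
h = 9369
-14266/(-48296) + (-652*(-16 + 10))/h = -14266/(-48296) - 652*(-16 + 10)/9369 = -14266*(-1/48296) - 652*(-6)*(1/9369) = 7133/24148 + 3912*(1/9369) = 7133/24148 + 1304/3123 = 53765351/75414204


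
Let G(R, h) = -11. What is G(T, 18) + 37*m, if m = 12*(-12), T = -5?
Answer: -5339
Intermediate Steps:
m = -144
G(T, 18) + 37*m = -11 + 37*(-144) = -11 - 5328 = -5339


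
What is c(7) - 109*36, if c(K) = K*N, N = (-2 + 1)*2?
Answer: -3938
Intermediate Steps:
N = -2 (N = -1*2 = -2)
c(K) = -2*K (c(K) = K*(-2) = -2*K)
c(7) - 109*36 = -2*7 - 109*36 = -14 - 3924 = -3938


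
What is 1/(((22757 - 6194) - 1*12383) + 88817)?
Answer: 1/92997 ≈ 1.0753e-5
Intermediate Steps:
1/(((22757 - 6194) - 1*12383) + 88817) = 1/((16563 - 12383) + 88817) = 1/(4180 + 88817) = 1/92997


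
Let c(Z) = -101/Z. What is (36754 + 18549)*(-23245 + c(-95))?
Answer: -122118646722/95 ≈ -1.2855e+9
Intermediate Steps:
(36754 + 18549)*(-23245 + c(-95)) = (36754 + 18549)*(-23245 - 101/(-95)) = 55303*(-23245 - 101*(-1/95)) = 55303*(-23245 + 101/95) = 55303*(-2208174/95) = -122118646722/95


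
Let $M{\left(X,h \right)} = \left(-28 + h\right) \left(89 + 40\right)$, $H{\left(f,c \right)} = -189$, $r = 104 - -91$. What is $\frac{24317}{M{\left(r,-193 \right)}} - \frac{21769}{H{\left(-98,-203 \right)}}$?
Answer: $\frac{205338836}{1796067} \approx 114.33$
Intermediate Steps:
$r = 195$ ($r = 104 + 91 = 195$)
$M{\left(X,h \right)} = -3612 + 129 h$ ($M{\left(X,h \right)} = \left(-28 + h\right) 129 = -3612 + 129 h$)
$\frac{24317}{M{\left(r,-193 \right)}} - \frac{21769}{H{\left(-98,-203 \right)}} = \frac{24317}{-3612 + 129 \left(-193\right)} - \frac{21769}{-189} = \frac{24317}{-3612 - 24897} - - \frac{21769}{189} = \frac{24317}{-28509} + \frac{21769}{189} = 24317 \left(- \frac{1}{28509}\right) + \frac{21769}{189} = - \frac{24317}{28509} + \frac{21769}{189} = \frac{205338836}{1796067}$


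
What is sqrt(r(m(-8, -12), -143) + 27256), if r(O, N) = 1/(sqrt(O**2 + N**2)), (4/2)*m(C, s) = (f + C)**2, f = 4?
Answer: sqrt(11468866054264 + 20513*sqrt(20513))/20513 ≈ 165.09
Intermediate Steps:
m(C, s) = (4 + C)**2/2
r(O, N) = 1/sqrt(N**2 + O**2) (r(O, N) = 1/(sqrt(N**2 + O**2)) = 1/sqrt(N**2 + O**2))
sqrt(r(m(-8, -12), -143) + 27256) = sqrt(1/sqrt((-143)**2 + ((4 - 8)**2/2)**2) + 27256) = sqrt(1/sqrt(20449 + ((1/2)*(-4)**2)**2) + 27256) = sqrt(1/sqrt(20449 + ((1/2)*16)**2) + 27256) = sqrt(1/sqrt(20449 + 8**2) + 27256) = sqrt(1/sqrt(20449 + 64) + 27256) = sqrt(1/sqrt(20513) + 27256) = sqrt(sqrt(20513)/20513 + 27256) = sqrt(27256 + sqrt(20513)/20513)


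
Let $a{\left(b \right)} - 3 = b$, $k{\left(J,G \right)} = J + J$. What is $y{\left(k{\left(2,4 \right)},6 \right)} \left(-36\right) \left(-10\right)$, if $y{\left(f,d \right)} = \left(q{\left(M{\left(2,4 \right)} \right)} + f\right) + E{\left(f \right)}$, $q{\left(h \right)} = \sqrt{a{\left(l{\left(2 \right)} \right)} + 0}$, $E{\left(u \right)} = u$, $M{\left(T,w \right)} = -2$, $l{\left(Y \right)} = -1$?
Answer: $2880 + 360 \sqrt{2} \approx 3389.1$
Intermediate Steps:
$k{\left(J,G \right)} = 2 J$
$a{\left(b \right)} = 3 + b$
$q{\left(h \right)} = \sqrt{2}$ ($q{\left(h \right)} = \sqrt{\left(3 - 1\right) + 0} = \sqrt{2 + 0} = \sqrt{2}$)
$y{\left(f,d \right)} = \sqrt{2} + 2 f$ ($y{\left(f,d \right)} = \left(\sqrt{2} + f\right) + f = \left(f + \sqrt{2}\right) + f = \sqrt{2} + 2 f$)
$y{\left(k{\left(2,4 \right)},6 \right)} \left(-36\right) \left(-10\right) = \left(\sqrt{2} + 2 \cdot 2 \cdot 2\right) \left(-36\right) \left(-10\right) = \left(\sqrt{2} + 2 \cdot 4\right) \left(-36\right) \left(-10\right) = \left(\sqrt{2} + 8\right) \left(-36\right) \left(-10\right) = \left(8 + \sqrt{2}\right) \left(-36\right) \left(-10\right) = \left(-288 - 36 \sqrt{2}\right) \left(-10\right) = 2880 + 360 \sqrt{2}$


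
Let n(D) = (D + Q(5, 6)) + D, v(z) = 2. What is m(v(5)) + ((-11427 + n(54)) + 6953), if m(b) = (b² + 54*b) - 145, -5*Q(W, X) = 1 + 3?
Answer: -21999/5 ≈ -4399.8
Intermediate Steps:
Q(W, X) = -⅘ (Q(W, X) = -(1 + 3)/5 = -⅕*4 = -⅘)
m(b) = -145 + b² + 54*b
n(D) = -⅘ + 2*D (n(D) = (D - ⅘) + D = (-⅘ + D) + D = -⅘ + 2*D)
m(v(5)) + ((-11427 + n(54)) + 6953) = (-145 + 2² + 54*2) + ((-11427 + (-⅘ + 2*54)) + 6953) = (-145 + 4 + 108) + ((-11427 + (-⅘ + 108)) + 6953) = -33 + ((-11427 + 536/5) + 6953) = -33 + (-56599/5 + 6953) = -33 - 21834/5 = -21999/5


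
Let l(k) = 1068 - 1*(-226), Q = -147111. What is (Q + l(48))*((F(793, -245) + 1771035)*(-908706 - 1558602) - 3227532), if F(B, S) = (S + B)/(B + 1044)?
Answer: 1170491380956346366176/1837 ≈ 6.3718e+17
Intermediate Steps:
F(B, S) = (B + S)/(1044 + B)
l(k) = 1294 (l(k) = 1068 + 226 = 1294)
(Q + l(48))*((F(793, -245) + 1771035)*(-908706 - 1558602) - 3227532) = (-147111 + 1294)*(((793 - 245)/(1044 + 793) + 1771035)*(-908706 - 1558602) - 3227532) = -145817*((548/1837 + 1771035)*(-2467308) - 3227532) = -145817*((3253391843/1837)*(-2467308) - 3227532) = -145817*(-8027119721368644/1837 - 3227532) = -145817*(-8027125650344928/1837) = 1170491380956346366176/1837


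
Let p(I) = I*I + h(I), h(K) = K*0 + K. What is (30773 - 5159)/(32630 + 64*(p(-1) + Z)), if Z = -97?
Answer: 12807/13211 ≈ 0.96942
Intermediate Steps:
h(K) = K (h(K) = 0 + K = K)
p(I) = I + I² (p(I) = I*I + I = I² + I = I + I²)
(30773 - 5159)/(32630 + 64*(p(-1) + Z)) = (30773 - 5159)/(32630 + 64*(-(1 - 1) - 97)) = 25614/(32630 + 64*(-1*0 - 97)) = 25614/(32630 + 64*(0 - 97)) = 25614/(32630 + 64*(-97)) = 25614/(32630 - 6208) = 25614/26422 = 25614*(1/26422) = 12807/13211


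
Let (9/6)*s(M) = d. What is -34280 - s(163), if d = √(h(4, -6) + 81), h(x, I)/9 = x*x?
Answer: -34290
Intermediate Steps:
h(x, I) = 9*x² (h(x, I) = 9*(x*x) = 9*x²)
d = 15 (d = √(9*4² + 81) = √(9*16 + 81) = √(144 + 81) = √225 = 15)
s(M) = 10 (s(M) = (⅔)*15 = 10)
-34280 - s(163) = -34280 - 1*10 = -34280 - 10 = -34290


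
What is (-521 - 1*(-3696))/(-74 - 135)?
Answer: -3175/209 ≈ -15.191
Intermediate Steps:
(-521 - 1*(-3696))/(-74 - 135) = (-521 + 3696)/(-209) = 3175*(-1/209) = -3175/209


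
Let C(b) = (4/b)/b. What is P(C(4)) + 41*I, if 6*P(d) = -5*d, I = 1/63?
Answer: 223/504 ≈ 0.44246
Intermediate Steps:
I = 1/63 ≈ 0.015873
C(b) = 4/b**2
P(d) = -5*d/6 (P(d) = (-5*d)/6 = -5*d/6)
P(C(4)) + 41*I = -10/(3*4**2) + 41*(1/63) = -10/(3*16) + 41/63 = -5/6*1/4 + 41/63 = -5/24 + 41/63 = 223/504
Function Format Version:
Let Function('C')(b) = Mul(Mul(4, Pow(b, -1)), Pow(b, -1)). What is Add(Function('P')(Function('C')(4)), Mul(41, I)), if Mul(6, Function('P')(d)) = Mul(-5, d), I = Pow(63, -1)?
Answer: Rational(223, 504) ≈ 0.44246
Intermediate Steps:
I = Rational(1, 63) ≈ 0.015873
Function('C')(b) = Mul(4, Pow(b, -2))
Function('P')(d) = Mul(Rational(-5, 6), d) (Function('P')(d) = Mul(Rational(1, 6), Mul(-5, d)) = Mul(Rational(-5, 6), d))
Add(Function('P')(Function('C')(4)), Mul(41, I)) = Add(Mul(Rational(-5, 6), Mul(4, Pow(4, -2))), Mul(41, Rational(1, 63))) = Add(Mul(Rational(-5, 6), Mul(4, Rational(1, 16))), Rational(41, 63)) = Add(Mul(Rational(-5, 6), Rational(1, 4)), Rational(41, 63)) = Add(Rational(-5, 24), Rational(41, 63)) = Rational(223, 504)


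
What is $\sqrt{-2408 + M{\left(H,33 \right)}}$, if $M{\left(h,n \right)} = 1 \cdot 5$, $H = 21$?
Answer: $3 i \sqrt{267} \approx 49.02 i$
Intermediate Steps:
$M{\left(h,n \right)} = 5$
$\sqrt{-2408 + M{\left(H,33 \right)}} = \sqrt{-2408 + 5} = \sqrt{-2403} = 3 i \sqrt{267}$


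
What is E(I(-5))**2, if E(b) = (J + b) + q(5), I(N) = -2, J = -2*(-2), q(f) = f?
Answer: 49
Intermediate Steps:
J = 4
E(b) = 9 + b (E(b) = (4 + b) + 5 = 9 + b)
E(I(-5))**2 = (9 - 2)**2 = 7**2 = 49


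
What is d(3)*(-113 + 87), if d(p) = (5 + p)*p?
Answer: -624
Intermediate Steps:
d(p) = p*(5 + p)
d(3)*(-113 + 87) = (3*(5 + 3))*(-113 + 87) = (3*8)*(-26) = 24*(-26) = -624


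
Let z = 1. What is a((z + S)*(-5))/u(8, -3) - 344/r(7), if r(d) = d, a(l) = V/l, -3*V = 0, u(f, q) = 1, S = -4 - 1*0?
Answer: -344/7 ≈ -49.143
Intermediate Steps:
S = -4 (S = -4 + 0 = -4)
V = 0 (V = -⅓*0 = 0)
a(l) = 0 (a(l) = 0/l = 0)
a((z + S)*(-5))/u(8, -3) - 344/r(7) = 0/1 - 344/7 = 0*1 - 344*⅐ = 0 - 344/7 = -344/7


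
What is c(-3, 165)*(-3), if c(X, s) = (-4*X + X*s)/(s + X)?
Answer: 161/18 ≈ 8.9444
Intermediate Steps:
c(X, s) = (-4*X + X*s)/(X + s)
c(-3, 165)*(-3) = -3*(-4 + 165)/(-3 + 165)*(-3) = -3*161/162*(-3) = -3*1/162*161*(-3) = -161/54*(-3) = 161/18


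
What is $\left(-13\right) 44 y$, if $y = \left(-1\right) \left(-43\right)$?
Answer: $-24596$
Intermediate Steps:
$y = 43$
$\left(-13\right) 44 y = \left(-13\right) 44 \cdot 43 = \left(-572\right) 43 = -24596$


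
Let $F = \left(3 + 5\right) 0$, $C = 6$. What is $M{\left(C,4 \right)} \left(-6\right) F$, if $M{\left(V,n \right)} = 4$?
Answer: $0$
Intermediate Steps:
$F = 0$ ($F = 8 \cdot 0 = 0$)
$M{\left(C,4 \right)} \left(-6\right) F = 4 \left(-6\right) 0 = \left(-24\right) 0 = 0$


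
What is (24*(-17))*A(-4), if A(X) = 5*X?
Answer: 8160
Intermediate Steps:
(24*(-17))*A(-4) = (24*(-17))*(5*(-4)) = -408*(-20) = 8160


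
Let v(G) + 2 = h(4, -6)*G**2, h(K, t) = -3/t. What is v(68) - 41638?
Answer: -39328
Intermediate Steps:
v(G) = -2 + G**2/2 (v(G) = -2 + (-3/(-6))*G**2 = -2 + (-3*(-1/6))*G**2 = -2 + G**2/2)
v(68) - 41638 = (-2 + (1/2)*68**2) - 41638 = (-2 + (1/2)*4624) - 41638 = (-2 + 2312) - 41638 = 2310 - 41638 = -39328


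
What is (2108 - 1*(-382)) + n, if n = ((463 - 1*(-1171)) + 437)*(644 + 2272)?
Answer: 6041526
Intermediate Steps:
n = 6039036 (n = ((463 + 1171) + 437)*2916 = (1634 + 437)*2916 = 2071*2916 = 6039036)
(2108 - 1*(-382)) + n = (2108 - 1*(-382)) + 6039036 = (2108 + 382) + 6039036 = 2490 + 6039036 = 6041526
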